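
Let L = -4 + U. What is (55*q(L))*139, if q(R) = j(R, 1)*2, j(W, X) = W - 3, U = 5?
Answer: -30580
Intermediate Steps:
j(W, X) = -3 + W
L = 1 (L = -4 + 5 = 1)
q(R) = -6 + 2*R (q(R) = (-3 + R)*2 = -6 + 2*R)
(55*q(L))*139 = (55*(-6 + 2*1))*139 = (55*(-6 + 2))*139 = (55*(-4))*139 = -220*139 = -30580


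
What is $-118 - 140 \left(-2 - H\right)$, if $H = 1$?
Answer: $302$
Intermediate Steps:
$-118 - 140 \left(-2 - H\right) = -118 - 140 \left(-2 - 1\right) = -118 - -420 = -118 + 420 = 302$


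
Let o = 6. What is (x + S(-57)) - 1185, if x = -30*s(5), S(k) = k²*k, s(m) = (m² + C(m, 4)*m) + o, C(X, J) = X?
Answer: -188058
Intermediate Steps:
s(m) = 6 + 2*m² (s(m) = (m² + m*m) + 6 = (m² + m²) + 6 = 2*m² + 6 = 6 + 2*m²)
S(k) = k³
x = -1680 (x = -30*(6 + 2*5²) = -30*(6 + 2*25) = -30*(6 + 50) = -30*56 = -1680)
(x + S(-57)) - 1185 = (-1680 + (-57)³) - 1185 = (-1680 - 185193) - 1185 = -186873 - 1185 = -188058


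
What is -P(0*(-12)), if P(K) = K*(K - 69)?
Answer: 0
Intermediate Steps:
P(K) = K*(-69 + K)
-P(0*(-12)) = -0*(-12)*(-69 + 0*(-12)) = -0*(-69 + 0) = -0*(-69) = -1*0 = 0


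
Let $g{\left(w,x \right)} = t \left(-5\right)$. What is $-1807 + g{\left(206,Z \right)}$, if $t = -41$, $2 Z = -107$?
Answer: $-1602$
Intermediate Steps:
$Z = - \frac{107}{2}$ ($Z = \frac{1}{2} \left(-107\right) = - \frac{107}{2} \approx -53.5$)
$g{\left(w,x \right)} = 205$ ($g{\left(w,x \right)} = \left(-41\right) \left(-5\right) = 205$)
$-1807 + g{\left(206,Z \right)} = -1807 + 205 = -1602$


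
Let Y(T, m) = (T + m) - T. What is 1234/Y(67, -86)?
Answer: -617/43 ≈ -14.349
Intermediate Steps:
Y(T, m) = m
1234/Y(67, -86) = 1234/(-86) = 1234*(-1/86) = -617/43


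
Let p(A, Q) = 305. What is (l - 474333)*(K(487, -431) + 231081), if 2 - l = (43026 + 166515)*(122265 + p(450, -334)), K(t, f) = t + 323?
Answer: -5955868663929591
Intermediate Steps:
K(t, f) = 323 + t
l = -25683440368 (l = 2 - (43026 + 166515)*(122265 + 305) = 2 - 209541*122570 = 2 - 1*25683440370 = 2 - 25683440370 = -25683440368)
(l - 474333)*(K(487, -431) + 231081) = (-25683440368 - 474333)*((323 + 487) + 231081) = -25683914701*(810 + 231081) = -25683914701*231891 = -5955868663929591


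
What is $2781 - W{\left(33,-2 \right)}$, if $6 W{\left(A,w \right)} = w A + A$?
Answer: $\frac{5573}{2} \approx 2786.5$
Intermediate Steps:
$W{\left(A,w \right)} = \frac{A}{6} + \frac{A w}{6}$ ($W{\left(A,w \right)} = \frac{w A + A}{6} = \frac{A w + A}{6} = \frac{A + A w}{6} = \frac{A}{6} + \frac{A w}{6}$)
$2781 - W{\left(33,-2 \right)} = 2781 - \frac{1}{6} \cdot 33 \left(1 - 2\right) = 2781 - \frac{1}{6} \cdot 33 \left(-1\right) = 2781 - - \frac{11}{2} = 2781 + \frac{11}{2} = \frac{5573}{2}$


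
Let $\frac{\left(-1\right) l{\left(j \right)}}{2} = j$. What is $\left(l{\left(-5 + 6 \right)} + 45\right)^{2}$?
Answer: $1849$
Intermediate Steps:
$l{\left(j \right)} = - 2 j$
$\left(l{\left(-5 + 6 \right)} + 45\right)^{2} = \left(- 2 \left(-5 + 6\right) + 45\right)^{2} = \left(\left(-2\right) 1 + 45\right)^{2} = \left(-2 + 45\right)^{2} = 43^{2} = 1849$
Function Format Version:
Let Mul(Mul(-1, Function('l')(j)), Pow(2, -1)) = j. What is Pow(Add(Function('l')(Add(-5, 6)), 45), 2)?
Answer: 1849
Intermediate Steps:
Function('l')(j) = Mul(-2, j)
Pow(Add(Function('l')(Add(-5, 6)), 45), 2) = Pow(Add(Mul(-2, Add(-5, 6)), 45), 2) = Pow(Add(Mul(-2, 1), 45), 2) = Pow(Add(-2, 45), 2) = Pow(43, 2) = 1849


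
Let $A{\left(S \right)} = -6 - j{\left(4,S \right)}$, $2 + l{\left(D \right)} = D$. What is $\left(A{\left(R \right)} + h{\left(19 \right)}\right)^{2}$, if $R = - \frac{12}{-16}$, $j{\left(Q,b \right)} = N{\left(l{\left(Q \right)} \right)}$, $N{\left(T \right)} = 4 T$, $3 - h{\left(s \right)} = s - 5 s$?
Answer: $4225$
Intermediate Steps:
$l{\left(D \right)} = -2 + D$
$h{\left(s \right)} = 3 + 4 s$ ($h{\left(s \right)} = 3 - \left(s - 5 s\right) = 3 - - 4 s = 3 + 4 s$)
$j{\left(Q,b \right)} = -8 + 4 Q$ ($j{\left(Q,b \right)} = 4 \left(-2 + Q\right) = -8 + 4 Q$)
$R = \frac{3}{4}$ ($R = \left(-12\right) \left(- \frac{1}{16}\right) = \frac{3}{4} \approx 0.75$)
$A{\left(S \right)} = -14$ ($A{\left(S \right)} = -6 - \left(-8 + 4 \cdot 4\right) = -6 - \left(-8 + 16\right) = -6 - 8 = -14$)
$\left(A{\left(R \right)} + h{\left(19 \right)}\right)^{2} = \left(-14 + \left(3 + 4 \cdot 19\right)\right)^{2} = \left(-14 + \left(3 + 76\right)\right)^{2} = \left(-14 + 79\right)^{2} = 65^{2} = 4225$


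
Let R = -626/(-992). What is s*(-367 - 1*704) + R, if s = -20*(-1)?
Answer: -10624007/496 ≈ -21419.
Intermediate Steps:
R = 313/496 (R = -626*(-1/992) = 313/496 ≈ 0.63105)
s = 20
s*(-367 - 1*704) + R = 20*(-367 - 1*704) + 313/496 = 20*(-367 - 704) + 313/496 = 20*(-1071) + 313/496 = -21420 + 313/496 = -10624007/496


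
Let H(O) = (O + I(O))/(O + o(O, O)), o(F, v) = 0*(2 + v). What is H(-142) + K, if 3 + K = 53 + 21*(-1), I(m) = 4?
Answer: 2128/71 ≈ 29.972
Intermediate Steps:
o(F, v) = 0
H(O) = (4 + O)/O (H(O) = (O + 4)/(O + 0) = (4 + O)/O)
K = 29 (K = -3 + (53 + 21*(-1)) = -3 + (53 - 21) = -3 + 32 = 29)
H(-142) + K = (4 - 142)/(-142) + 29 = -1/142*(-138) + 29 = 69/71 + 29 = 2128/71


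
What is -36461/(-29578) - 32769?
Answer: -969205021/29578 ≈ -32768.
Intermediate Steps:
-36461/(-29578) - 32769 = -36461*(-1/29578) - 32769 = 36461/29578 - 32769 = -969205021/29578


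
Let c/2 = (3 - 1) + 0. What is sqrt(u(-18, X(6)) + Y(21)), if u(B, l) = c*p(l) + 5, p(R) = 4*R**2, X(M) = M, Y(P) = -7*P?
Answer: sqrt(434) ≈ 20.833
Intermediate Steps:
c = 4 (c = 2*((3 - 1) + 0) = 2*(2 + 0) = 2*2 = 4)
u(B, l) = 5 + 16*l**2 (u(B, l) = 4*(4*l**2) + 5 = 16*l**2 + 5 = 5 + 16*l**2)
sqrt(u(-18, X(6)) + Y(21)) = sqrt((5 + 16*6**2) - 7*21) = sqrt((5 + 16*36) - 147) = sqrt((5 + 576) - 147) = sqrt(581 - 147) = sqrt(434)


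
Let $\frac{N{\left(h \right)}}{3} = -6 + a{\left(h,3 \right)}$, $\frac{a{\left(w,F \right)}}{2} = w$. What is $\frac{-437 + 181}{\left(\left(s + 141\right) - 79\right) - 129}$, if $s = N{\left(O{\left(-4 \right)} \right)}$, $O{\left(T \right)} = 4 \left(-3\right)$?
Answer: $\frac{256}{157} \approx 1.6306$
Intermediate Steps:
$a{\left(w,F \right)} = 2 w$
$O{\left(T \right)} = -12$
$N{\left(h \right)} = -18 + 6 h$ ($N{\left(h \right)} = 3 \left(-6 + 2 h\right) = -18 + 6 h$)
$s = -90$ ($s = -18 + 6 \left(-12\right) = -18 - 72 = -90$)
$\frac{-437 + 181}{\left(\left(s + 141\right) - 79\right) - 129} = \frac{-437 + 181}{\left(\left(-90 + 141\right) - 79\right) - 129} = - \frac{256}{\left(51 - 79\right) - 129} = - \frac{256}{-28 - 129} = - \frac{256}{-157} = \left(-256\right) \left(- \frac{1}{157}\right) = \frac{256}{157}$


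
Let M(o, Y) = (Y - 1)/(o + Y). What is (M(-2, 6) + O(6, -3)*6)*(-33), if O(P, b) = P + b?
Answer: -2541/4 ≈ -635.25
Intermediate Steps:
M(o, Y) = (-1 + Y)/(Y + o)
(M(-2, 6) + O(6, -3)*6)*(-33) = ((-1 + 6)/(6 - 2) + (6 - 3)*6)*(-33) = (5/4 + 3*6)*(-33) = ((¼)*5 + 18)*(-33) = (5/4 + 18)*(-33) = (77/4)*(-33) = -2541/4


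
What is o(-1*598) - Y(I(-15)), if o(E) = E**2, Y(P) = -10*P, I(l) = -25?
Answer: 357354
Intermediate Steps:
o(-1*598) - Y(I(-15)) = (-1*598)**2 - (-10)*(-25) = (-598)**2 - 1*250 = 357604 - 250 = 357354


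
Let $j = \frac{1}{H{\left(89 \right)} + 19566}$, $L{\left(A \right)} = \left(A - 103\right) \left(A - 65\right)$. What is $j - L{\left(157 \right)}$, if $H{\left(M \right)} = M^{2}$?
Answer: $- \frac{136555415}{27487} \approx -4968.0$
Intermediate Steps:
$L{\left(A \right)} = \left(-103 + A\right) \left(-65 + A\right)$
$j = \frac{1}{27487}$ ($j = \frac{1}{89^{2} + 19566} = \frac{1}{7921 + 19566} = \frac{1}{27487} \approx 3.6381 \cdot 10^{-5}$)
$j - L{\left(157 \right)} = \frac{1}{27487} - \left(6695 + 157^{2} - 26376\right) = \frac{1}{27487} - \left(6695 + 24649 - 26376\right) = \frac{1}{27487} - 4968 = - \frac{136555415}{27487}$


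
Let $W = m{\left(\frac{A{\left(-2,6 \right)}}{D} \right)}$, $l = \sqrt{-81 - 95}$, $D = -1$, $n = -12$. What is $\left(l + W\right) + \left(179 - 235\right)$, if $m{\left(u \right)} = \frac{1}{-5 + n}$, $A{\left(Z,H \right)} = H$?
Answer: $- \frac{953}{17} + 4 i \sqrt{11} \approx -56.059 + 13.266 i$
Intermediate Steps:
$l = 4 i \sqrt{11}$ ($l = \sqrt{-176} = 4 i \sqrt{11} \approx 13.266 i$)
$m{\left(u \right)} = - \frac{1}{17}$ ($m{\left(u \right)} = \frac{1}{-5 - 12} = \frac{1}{-17} = - \frac{1}{17}$)
$W = - \frac{1}{17} \approx -0.058824$
$\left(l + W\right) + \left(179 - 235\right) = \left(4 i \sqrt{11} - \frac{1}{17}\right) + \left(179 - 235\right) = \left(- \frac{1}{17} + 4 i \sqrt{11}\right) + \left(179 - 235\right) = \left(- \frac{1}{17} + 4 i \sqrt{11}\right) - 56 = - \frac{953}{17} + 4 i \sqrt{11}$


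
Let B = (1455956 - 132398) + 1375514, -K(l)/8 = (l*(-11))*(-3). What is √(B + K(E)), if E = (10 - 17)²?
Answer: 2*√671534 ≈ 1638.9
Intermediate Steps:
E = 49 (E = (-7)² = 49)
K(l) = -264*l (K(l) = -8*l*(-11)*(-3) = -8*(-11*l)*(-3) = -264*l)
B = 2699072 (B = 1323558 + 1375514 = 2699072)
√(B + K(E)) = √(2699072 - 264*49) = √(2699072 - 12936) = √2686136 = 2*√671534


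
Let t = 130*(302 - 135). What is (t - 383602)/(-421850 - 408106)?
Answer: 90473/207489 ≈ 0.43604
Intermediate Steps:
t = 21710 (t = 130*167 = 21710)
(t - 383602)/(-421850 - 408106) = (21710 - 383602)/(-421850 - 408106) = -361892/(-829956) = -361892*(-1/829956) = 90473/207489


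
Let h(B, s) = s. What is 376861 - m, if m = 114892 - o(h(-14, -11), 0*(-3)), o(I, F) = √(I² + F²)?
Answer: 261980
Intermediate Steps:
o(I, F) = √(F² + I²)
m = 114881 (m = 114892 - √((0*(-3))² + (-11)²) = 114892 - √(0² + 121) = 114892 - √(0 + 121) = 114892 - √121 = 114892 - 1*11 = 114892 - 11 = 114881)
376861 - m = 376861 - 1*114881 = 376861 - 114881 = 261980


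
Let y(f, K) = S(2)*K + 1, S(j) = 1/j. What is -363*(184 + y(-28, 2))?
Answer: -67518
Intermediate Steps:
y(f, K) = 1 + K/2 (y(f, K) = K/2 + 1 = 1 + K/2)
-363*(184 + y(-28, 2)) = -363*(184 + (1 + (½)*2)) = -363*(184 + (1 + 1)) = -363*(184 + 2) = -363*186 = -67518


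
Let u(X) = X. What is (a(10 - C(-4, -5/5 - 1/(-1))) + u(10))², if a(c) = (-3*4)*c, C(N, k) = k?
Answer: 12100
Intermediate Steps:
a(c) = -12*c
(a(10 - C(-4, -5/5 - 1/(-1))) + u(10))² = (-12*(10 - (-5/5 - 1/(-1))) + 10)² = (-12*(10 - (-5*⅕ - 1*(-1))) + 10)² = (-12*(10 - (-1 + 1)) + 10)² = (-12*(10 - 1*0) + 10)² = (-12*(10 + 0) + 10)² = (-12*10 + 10)² = (-120 + 10)² = (-110)² = 12100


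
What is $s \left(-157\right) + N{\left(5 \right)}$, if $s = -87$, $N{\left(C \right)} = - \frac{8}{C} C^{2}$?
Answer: $13619$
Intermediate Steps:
$N{\left(C \right)} = - 8 C$
$s \left(-157\right) + N{\left(5 \right)} = \left(-87\right) \left(-157\right) - 40 = 13659 - 40 = 13619$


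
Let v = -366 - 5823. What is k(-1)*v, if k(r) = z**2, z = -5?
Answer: -154725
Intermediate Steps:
k(r) = 25 (k(r) = (-5)**2 = 25)
v = -6189
k(-1)*v = 25*(-6189) = -154725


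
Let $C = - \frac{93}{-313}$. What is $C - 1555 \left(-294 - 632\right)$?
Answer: $\frac{450698183}{313} \approx 1.4399 \cdot 10^{6}$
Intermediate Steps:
$C = \frac{93}{313}$ ($C = \left(-93\right) \left(- \frac{1}{313}\right) = \frac{93}{313} \approx 0.29712$)
$C - 1555 \left(-294 - 632\right) = \frac{93}{313} - 1555 \left(-294 - 632\right) = \frac{93}{313} - -1439930 = \frac{93}{313} + 1439930 = \frac{450698183}{313}$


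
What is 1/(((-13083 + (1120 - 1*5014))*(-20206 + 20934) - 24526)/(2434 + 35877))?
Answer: -38311/12383782 ≈ -0.0030936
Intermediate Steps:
1/(((-13083 + (1120 - 1*5014))*(-20206 + 20934) - 24526)/(2434 + 35877)) = 1/(((-13083 + (1120 - 5014))*728 - 24526)/38311) = 1/(((-13083 - 3894)*728 - 24526)*(1/38311)) = 1/((-16977*728 - 24526)*(1/38311)) = 1/((-12359256 - 24526)*(1/38311)) = 1/(-12383782*1/38311) = 1/(-12383782/38311) = -38311/12383782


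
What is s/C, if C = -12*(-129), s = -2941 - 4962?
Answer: -7903/1548 ≈ -5.1053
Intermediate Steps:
s = -7903
C = 1548
s/C = -7903/1548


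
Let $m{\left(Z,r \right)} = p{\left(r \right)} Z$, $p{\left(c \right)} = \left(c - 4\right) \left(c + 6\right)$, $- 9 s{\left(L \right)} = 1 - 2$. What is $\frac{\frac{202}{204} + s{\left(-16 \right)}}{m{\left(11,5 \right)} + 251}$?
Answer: $\frac{337}{113832} \approx 0.0029605$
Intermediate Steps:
$s{\left(L \right)} = \frac{1}{9}$ ($s{\left(L \right)} = - \frac{1 - 2}{9} = \left(- \frac{1}{9}\right) \left(-1\right) = \frac{1}{9}$)
$p{\left(c \right)} = \left(-4 + c\right) \left(6 + c\right)$
$m{\left(Z,r \right)} = Z \left(-24 + r^{2} + 2 r\right)$ ($m{\left(Z,r \right)} = \left(-24 + r^{2} + 2 r\right) Z = Z \left(-24 + r^{2} + 2 r\right)$)
$\frac{\frac{202}{204} + s{\left(-16 \right)}}{m{\left(11,5 \right)} + 251} = \frac{\frac{202}{204} + \frac{1}{9}}{11 \left(-24 + 5^{2} + 2 \cdot 5\right) + 251} = \frac{202 \cdot \frac{1}{204} + \frac{1}{9}}{11 \left(-24 + 25 + 10\right) + 251} = \frac{\frac{101}{102} + \frac{1}{9}}{11 \cdot 11 + 251} = \frac{337}{306 \left(121 + 251\right)} = \frac{337}{306 \cdot 372} = \frac{337}{306} \cdot \frac{1}{372} = \frac{337}{113832}$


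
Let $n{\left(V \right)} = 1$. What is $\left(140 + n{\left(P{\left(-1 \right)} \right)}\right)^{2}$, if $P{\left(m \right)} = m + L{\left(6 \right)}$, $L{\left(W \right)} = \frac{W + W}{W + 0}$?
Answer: $19881$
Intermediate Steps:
$L{\left(W \right)} = 2$ ($L{\left(W \right)} = \frac{2 W}{W} = 2$)
$P{\left(m \right)} = 2 + m$ ($P{\left(m \right)} = m + 2 = 2 + m$)
$\left(140 + n{\left(P{\left(-1 \right)} \right)}\right)^{2} = \left(140 + 1\right)^{2} = 141^{2} = 19881$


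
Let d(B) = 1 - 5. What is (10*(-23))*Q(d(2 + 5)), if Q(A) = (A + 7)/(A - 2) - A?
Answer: -805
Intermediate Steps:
d(B) = -4
Q(A) = -A + (7 + A)/(-2 + A) (Q(A) = (7 + A)/(-2 + A) - A = -A + (7 + A)/(-2 + A))
(10*(-23))*Q(d(2 + 5)) = (10*(-23))*((7 - 1*(-4)**2 + 3*(-4))/(-2 - 4)) = -230*(7 - 1*16 - 12)/(-6) = -(-115)*(7 - 16 - 12)/3 = -(-115)*(-21)/3 = -230*7/2 = -805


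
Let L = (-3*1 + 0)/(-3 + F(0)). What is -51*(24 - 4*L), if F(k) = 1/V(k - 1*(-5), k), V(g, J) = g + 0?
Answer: -7038/7 ≈ -1005.4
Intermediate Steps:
V(g, J) = g
F(k) = 1/(5 + k) (F(k) = 1/(k - 1*(-5)) = 1/(k + 5) = 1/(5 + k))
L = 15/14 (L = (-3*1 + 0)/(-3 + 1/(5 + 0)) = (-3 + 0)/(-3 + 1/5) = -3/(-3 + ⅕) = -3/(-14/5) = -3*(-5/14) = 15/14 ≈ 1.0714)
-51*(24 - 4*L) = -51*(24 - 4*15/14) = -51*(24 - 30/7) = -51*138/7 = -7038/7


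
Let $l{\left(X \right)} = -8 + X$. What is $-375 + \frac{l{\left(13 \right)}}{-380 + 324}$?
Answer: $- \frac{21005}{56} \approx -375.09$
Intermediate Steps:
$-375 + \frac{l{\left(13 \right)}}{-380 + 324} = -375 + \frac{-8 + 13}{-380 + 324} = -375 + \frac{5}{-56} = -375 + 5 \left(- \frac{1}{56}\right) = -375 - \frac{5}{56} = - \frac{21005}{56}$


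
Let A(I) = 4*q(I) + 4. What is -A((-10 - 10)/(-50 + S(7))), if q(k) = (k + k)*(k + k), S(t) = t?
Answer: -13796/1849 ≈ -7.4613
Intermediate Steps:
q(k) = 4*k**2 (q(k) = (2*k)*(2*k) = 4*k**2)
A(I) = 4 + 16*I**2 (A(I) = 4*(4*I**2) + 4 = 16*I**2 + 4 = 4 + 16*I**2)
-A((-10 - 10)/(-50 + S(7))) = -(4 + 16*((-10 - 10)/(-50 + 7))**2) = -(4 + 16*(-20/(-43))**2) = -(4 + 16*(-20*(-1/43))**2) = -(4 + 16*(20/43)**2) = -(4 + 16*(400/1849)) = -(4 + 6400/1849) = -1*13796/1849 = -13796/1849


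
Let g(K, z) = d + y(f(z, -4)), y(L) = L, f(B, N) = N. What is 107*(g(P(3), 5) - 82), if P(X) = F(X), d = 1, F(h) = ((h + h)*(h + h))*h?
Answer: -9095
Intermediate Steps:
F(h) = 4*h³ (F(h) = ((2*h)*(2*h))*h = (4*h²)*h = 4*h³)
P(X) = 4*X³
g(K, z) = -3 (g(K, z) = 1 - 4 = -3)
107*(g(P(3), 5) - 82) = 107*(-3 - 82) = 107*(-85) = -9095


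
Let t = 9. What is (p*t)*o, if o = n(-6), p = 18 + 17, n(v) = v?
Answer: -1890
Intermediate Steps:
p = 35
o = -6
(p*t)*o = (35*9)*(-6) = 315*(-6) = -1890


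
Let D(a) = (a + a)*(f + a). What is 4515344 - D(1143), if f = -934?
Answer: 4037570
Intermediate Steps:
D(a) = 2*a*(-934 + a) (D(a) = (a + a)*(-934 + a) = (2*a)*(-934 + a) = 2*a*(-934 + a))
4515344 - D(1143) = 4515344 - 2*1143*(-934 + 1143) = 4515344 - 2*1143*209 = 4515344 - 1*477774 = 4515344 - 477774 = 4037570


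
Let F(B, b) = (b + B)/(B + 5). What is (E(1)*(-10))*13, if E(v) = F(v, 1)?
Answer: -130/3 ≈ -43.333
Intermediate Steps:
F(B, b) = (B + b)/(5 + B)
E(v) = (1 + v)/(5 + v) (E(v) = (v + 1)/(5 + v) = (1 + v)/(5 + v))
(E(1)*(-10))*13 = (((1 + 1)/(5 + 1))*(-10))*13 = ((2/6)*(-10))*13 = (((⅙)*2)*(-10))*13 = ((⅓)*(-10))*13 = -10/3*13 = -130/3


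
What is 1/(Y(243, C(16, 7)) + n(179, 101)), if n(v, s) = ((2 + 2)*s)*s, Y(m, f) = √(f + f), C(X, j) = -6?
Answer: 10201/416241607 - I*√3/832483214 ≈ 2.4507e-5 - 2.0806e-9*I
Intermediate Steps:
Y(m, f) = √2*√f (Y(m, f) = √(2*f) = √2*√f)
n(v, s) = 4*s² (n(v, s) = (4*s)*s = 4*s²)
1/(Y(243, C(16, 7)) + n(179, 101)) = 1/(√2*√(-6) + 4*101²) = 1/(√2*(I*√6) + 4*10201) = 1/(2*I*√3 + 40804) = 1/(40804 + 2*I*√3)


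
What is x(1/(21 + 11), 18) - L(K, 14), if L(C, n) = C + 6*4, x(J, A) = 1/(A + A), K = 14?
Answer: -1367/36 ≈ -37.972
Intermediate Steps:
x(J, A) = 1/(2*A)
L(C, n) = 24 + C (L(C, n) = C + 24 = 24 + C)
x(1/(21 + 11), 18) - L(K, 14) = (½)/18 - (24 + 14) = (½)*(1/18) - 1*38 = 1/36 - 38 = -1367/36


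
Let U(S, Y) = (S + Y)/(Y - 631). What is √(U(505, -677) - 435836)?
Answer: I*√46603493583/327 ≈ 660.18*I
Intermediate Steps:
U(S, Y) = (S + Y)/(-631 + Y)
√(U(505, -677) - 435836) = √((505 - 677)/(-631 - 677) - 435836) = √(-172/(-1308) - 435836) = √(-1/1308*(-172) - 435836) = √(43/327 - 435836) = √(-142518329/327) = I*√46603493583/327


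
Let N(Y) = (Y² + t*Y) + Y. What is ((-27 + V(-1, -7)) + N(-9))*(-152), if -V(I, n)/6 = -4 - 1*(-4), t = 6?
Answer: 1368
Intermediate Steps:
V(I, n) = 0 (V(I, n) = -6*(-4 - 1*(-4)) = -6*(-4 + 4) = -6*0 = 0)
N(Y) = Y² + 7*Y (N(Y) = (Y² + 6*Y) + Y = Y² + 7*Y)
((-27 + V(-1, -7)) + N(-9))*(-152) = ((-27 + 0) - 9*(7 - 9))*(-152) = (-27 - 9*(-2))*(-152) = (-27 + 18)*(-152) = -9*(-152) = 1368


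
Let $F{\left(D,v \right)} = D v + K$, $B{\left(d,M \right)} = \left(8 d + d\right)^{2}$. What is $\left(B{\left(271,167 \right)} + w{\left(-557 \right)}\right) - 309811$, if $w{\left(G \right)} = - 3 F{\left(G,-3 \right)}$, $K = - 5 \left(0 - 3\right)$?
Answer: $5633852$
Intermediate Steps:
$K = 15$ ($K = \left(-5\right) \left(-3\right) = 15$)
$B{\left(d,M \right)} = 81 d^{2}$ ($B{\left(d,M \right)} = \left(9 d\right)^{2} = 81 d^{2}$)
$F{\left(D,v \right)} = 15 + D v$ ($F{\left(D,v \right)} = D v + 15 = 15 + D v$)
$w{\left(G \right)} = -45 + 9 G$ ($w{\left(G \right)} = - 3 \left(15 + G \left(-3\right)\right) = - 3 \left(15 - 3 G\right) = -45 + 9 G$)
$\left(B{\left(271,167 \right)} + w{\left(-557 \right)}\right) - 309811 = \left(81 \cdot 271^{2} + \left(-45 + 9 \left(-557\right)\right)\right) - 309811 = \left(81 \cdot 73441 - 5058\right) - 309811 = \left(5948721 - 5058\right) - 309811 = 5943663 - 309811 = 5633852$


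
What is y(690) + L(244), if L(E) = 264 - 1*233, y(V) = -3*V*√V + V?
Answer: 721 - 2070*√690 ≈ -53653.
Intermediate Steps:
y(V) = V - 3*V^(3/2) (y(V) = -3*V^(3/2) + V = V - 3*V^(3/2))
L(E) = 31 (L(E) = 264 - 233 = 31)
y(690) + L(244) = (690 - 2070*√690) + 31 = 721 - 2070*√690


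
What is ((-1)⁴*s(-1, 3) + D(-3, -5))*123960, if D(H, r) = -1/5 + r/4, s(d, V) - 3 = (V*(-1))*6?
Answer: -2039142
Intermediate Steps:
s(d, V) = 3 - 6*V (s(d, V) = 3 + (V*(-1))*6 = 3 - V*6 = 3 - 6*V)
D(H, r) = -⅕ + r/4 (D(H, r) = -1*⅕ + r*(¼) = -⅕ + r/4)
((-1)⁴*s(-1, 3) + D(-3, -5))*123960 = ((-1)⁴*(3 - 6*3) + (-⅕ + (¼)*(-5)))*123960 = (1*(3 - 18) + (-⅕ - 5/4))*123960 = (1*(-15) - 29/20)*123960 = (-15 - 29/20)*123960 = -329/20*123960 = -2039142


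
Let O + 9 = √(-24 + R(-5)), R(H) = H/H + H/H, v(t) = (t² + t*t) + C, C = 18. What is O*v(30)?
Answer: -16362 + 1818*I*√22 ≈ -16362.0 + 8527.2*I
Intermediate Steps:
v(t) = 18 + 2*t² (v(t) = (t² + t*t) + 18 = (t² + t²) + 18 = 2*t² + 18 = 18 + 2*t²)
R(H) = 2 (R(H) = 1 + 1 = 2)
O = -9 + I*√22 (O = -9 + √(-24 + 2) = -9 + √(-22) = -9 + I*√22 ≈ -9.0 + 4.6904*I)
O*v(30) = (-9 + I*√22)*(18 + 2*30²) = (-9 + I*√22)*(18 + 2*900) = (-9 + I*√22)*(18 + 1800) = (-9 + I*√22)*1818 = -16362 + 1818*I*√22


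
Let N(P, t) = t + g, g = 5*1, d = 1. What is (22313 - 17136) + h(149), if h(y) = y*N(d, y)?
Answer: 28123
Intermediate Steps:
g = 5
N(P, t) = 5 + t (N(P, t) = t + 5 = 5 + t)
h(y) = y*(5 + y)
(22313 - 17136) + h(149) = (22313 - 17136) + 149*(5 + 149) = 5177 + 149*154 = 5177 + 22946 = 28123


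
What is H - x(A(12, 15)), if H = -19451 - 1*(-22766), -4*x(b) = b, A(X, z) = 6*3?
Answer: 6639/2 ≈ 3319.5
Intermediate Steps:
A(X, z) = 18
x(b) = -b/4
H = 3315 (H = -19451 + 22766 = 3315)
H - x(A(12, 15)) = 3315 - (-1)*18/4 = 3315 - 1*(-9/2) = 3315 + 9/2 = 6639/2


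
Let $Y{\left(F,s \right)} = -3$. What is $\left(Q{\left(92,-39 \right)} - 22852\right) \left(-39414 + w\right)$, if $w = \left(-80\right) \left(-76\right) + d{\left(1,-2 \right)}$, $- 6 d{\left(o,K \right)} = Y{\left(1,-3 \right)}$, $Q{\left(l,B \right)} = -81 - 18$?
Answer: $\frac{1530074317}{2} \approx 7.6504 \cdot 10^{8}$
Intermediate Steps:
$Q{\left(l,B \right)} = -99$
$d{\left(o,K \right)} = \frac{1}{2}$ ($d{\left(o,K \right)} = \left(- \frac{1}{6}\right) \left(-3\right) = \frac{1}{2}$)
$w = \frac{12161}{2}$ ($w = \left(-80\right) \left(-76\right) + \frac{1}{2} = 6080 + \frac{1}{2} = \frac{12161}{2} \approx 6080.5$)
$\left(Q{\left(92,-39 \right)} - 22852\right) \left(-39414 + w\right) = \left(-99 - 22852\right) \left(-39414 + \frac{12161}{2}\right) = \left(-22951\right) \left(- \frac{66667}{2}\right) = \frac{1530074317}{2}$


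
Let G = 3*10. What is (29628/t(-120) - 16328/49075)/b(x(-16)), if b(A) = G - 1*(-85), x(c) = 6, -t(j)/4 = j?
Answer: 1854047/3473000 ≈ 0.53385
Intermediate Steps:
G = 30
t(j) = -4*j
b(A) = 115 (b(A) = 30 - 1*(-85) = 30 + 85 = 115)
(29628/t(-120) - 16328/49075)/b(x(-16)) = (29628/((-4*(-120))) - 16328/49075)/115 = (29628/480 - 16328*1/49075)*(1/115) = (29628*(1/480) - 1256/3775)*(1/115) = (2469/40 - 1256/3775)*(1/115) = (1854047/30200)*(1/115) = 1854047/3473000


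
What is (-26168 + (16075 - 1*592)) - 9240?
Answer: -19925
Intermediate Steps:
(-26168 + (16075 - 1*592)) - 9240 = (-26168 + (16075 - 592)) - 9240 = (-26168 + 15483) - 9240 = -10685 - 9240 = -19925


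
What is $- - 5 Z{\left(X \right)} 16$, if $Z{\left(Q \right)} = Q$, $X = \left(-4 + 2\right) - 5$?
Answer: $-560$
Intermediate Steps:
$X = -7$ ($X = -2 - 5 = -7$)
$- - 5 Z{\left(X \right)} 16 = - \left(-5\right) \left(-7\right) 16 = - 35 \cdot 16 = \left(-1\right) 560 = -560$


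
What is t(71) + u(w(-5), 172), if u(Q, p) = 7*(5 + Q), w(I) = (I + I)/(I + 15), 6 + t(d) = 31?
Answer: 53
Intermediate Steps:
t(d) = 25 (t(d) = -6 + 31 = 25)
w(I) = 2*I/(15 + I) (w(I) = (2*I)/(15 + I) = 2*I/(15 + I))
u(Q, p) = 35 + 7*Q
t(71) + u(w(-5), 172) = 25 + (35 + 7*(2*(-5)/(15 - 5))) = 25 + (35 + 7*(2*(-5)/10)) = 25 + (35 + 7*(2*(-5)*(⅒))) = 25 + (35 + 7*(-1)) = 25 + (35 - 7) = 25 + 28 = 53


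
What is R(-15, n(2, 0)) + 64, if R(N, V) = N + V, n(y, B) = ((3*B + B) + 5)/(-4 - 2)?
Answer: 289/6 ≈ 48.167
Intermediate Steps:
n(y, B) = -5/6 - 2*B/3 (n(y, B) = (4*B + 5)/(-6) = (5 + 4*B)*(-1/6) = -5/6 - 2*B/3)
R(-15, n(2, 0)) + 64 = (-15 + (-5/6 - 2/3*0)) + 64 = (-15 + (-5/6 + 0)) + 64 = (-15 - 5/6) + 64 = -95/6 + 64 = 289/6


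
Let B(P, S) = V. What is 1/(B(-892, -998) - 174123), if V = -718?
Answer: -1/174841 ≈ -5.7195e-6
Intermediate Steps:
B(P, S) = -718
1/(B(-892, -998) - 174123) = 1/(-718 - 174123) = 1/(-174841) = -1/174841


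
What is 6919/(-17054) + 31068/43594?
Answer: 114103393/371726038 ≈ 0.30696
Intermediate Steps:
6919/(-17054) + 31068/43594 = 6919*(-1/17054) + 31068*(1/43594) = -6919/17054 + 15534/21797 = 114103393/371726038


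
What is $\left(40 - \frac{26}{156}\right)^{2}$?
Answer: $\frac{57121}{36} \approx 1586.7$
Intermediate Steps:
$\left(40 - \frac{26}{156}\right)^{2} = \left(40 - \frac{1}{6}\right)^{2} = \left(\frac{239}{6}\right)^{2} = \frac{57121}{36}$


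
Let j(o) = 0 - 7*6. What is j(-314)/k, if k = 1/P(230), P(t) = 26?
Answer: -1092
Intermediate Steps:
j(o) = -42 (j(o) = 0 - 42 = -42)
k = 1/26 ≈ 0.038462
j(-314)/k = -42/1/26 = -42*26 = -1092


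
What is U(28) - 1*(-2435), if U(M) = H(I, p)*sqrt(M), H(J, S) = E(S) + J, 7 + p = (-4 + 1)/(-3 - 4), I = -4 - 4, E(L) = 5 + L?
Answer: 2435 - 134*sqrt(7)/7 ≈ 2384.4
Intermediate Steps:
I = -8
p = -46/7 (p = -7 + (-4 + 1)/(-3 - 4) = -7 - 3/(-7) = -7 - 3*(-1/7) = -7 + 3/7 = -46/7 ≈ -6.5714)
H(J, S) = 5 + J + S (H(J, S) = (5 + S) + J = 5 + J + S)
U(M) = -67*sqrt(M)/7 (U(M) = (5 - 8 - 46/7)*sqrt(M) = -67*sqrt(M)/7)
U(28) - 1*(-2435) = -134*sqrt(7)/7 - 1*(-2435) = -134*sqrt(7)/7 + 2435 = 2435 - 134*sqrt(7)/7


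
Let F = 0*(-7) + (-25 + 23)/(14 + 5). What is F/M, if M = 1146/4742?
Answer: -4742/10887 ≈ -0.43557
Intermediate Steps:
M = 573/2371 (M = 1146*(1/4742) = 573/2371 ≈ 0.24167)
F = -2/19 (F = 0 - 2/19 = -2/19 ≈ -0.10526)
F/M = -2/(19*573/2371) = -2/19*2371/573 = -4742/10887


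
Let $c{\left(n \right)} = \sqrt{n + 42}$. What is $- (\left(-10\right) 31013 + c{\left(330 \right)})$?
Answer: $310130 - 2 \sqrt{93} \approx 3.1011 \cdot 10^{5}$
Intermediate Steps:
$c{\left(n \right)} = \sqrt{42 + n}$
$- (\left(-10\right) 31013 + c{\left(330 \right)}) = - (\left(-10\right) 31013 + \sqrt{42 + 330}) = - (-310130 + \sqrt{372}) = - (-310130 + 2 \sqrt{93}) = 310130 - 2 \sqrt{93}$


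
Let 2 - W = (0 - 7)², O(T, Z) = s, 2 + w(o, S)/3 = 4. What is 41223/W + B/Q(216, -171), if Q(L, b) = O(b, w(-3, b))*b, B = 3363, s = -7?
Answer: -862910/987 ≈ -874.28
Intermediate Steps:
w(o, S) = 6 (w(o, S) = -6 + 3*4 = -6 + 12 = 6)
O(T, Z) = -7
W = -47 (W = 2 - (0 - 7)² = 2 - 1*(-7)² = 2 - 1*49 = 2 - 49 = -47)
Q(L, b) = -7*b
41223/W + B/Q(216, -171) = 41223/(-47) + 3363/((-7*(-171))) = 41223*(-1/47) + 3363/1197 = -41223/47 + 3363*(1/1197) = -41223/47 + 59/21 = -862910/987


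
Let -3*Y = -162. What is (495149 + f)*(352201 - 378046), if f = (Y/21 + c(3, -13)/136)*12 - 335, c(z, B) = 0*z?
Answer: -89524857330/7 ≈ -1.2789e+10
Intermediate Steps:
c(z, B) = 0
Y = 54 (Y = -1/3*(-162) = 54)
f = -2129/7 (f = (54/21 + 0/136)*12 - 335 = (54*(1/21) + 0*(1/136))*12 - 335 = (18/7 + 0)*12 - 335 = (18/7)*12 - 335 = 216/7 - 335 = -2129/7 ≈ -304.14)
(495149 + f)*(352201 - 378046) = (495149 - 2129/7)*(352201 - 378046) = (3463914/7)*(-25845) = -89524857330/7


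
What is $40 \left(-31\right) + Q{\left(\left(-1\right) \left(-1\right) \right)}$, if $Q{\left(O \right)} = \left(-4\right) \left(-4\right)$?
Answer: $-1224$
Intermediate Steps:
$Q{\left(O \right)} = 16$
$40 \left(-31\right) + Q{\left(\left(-1\right) \left(-1\right) \right)} = 40 \left(-31\right) + 16 = -1240 + 16 = -1224$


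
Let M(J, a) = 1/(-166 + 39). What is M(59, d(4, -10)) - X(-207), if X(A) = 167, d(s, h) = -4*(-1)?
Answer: -21210/127 ≈ -167.01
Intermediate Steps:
d(s, h) = 4
M(J, a) = -1/127 (M(J, a) = 1/(-127) = -1/127)
M(59, d(4, -10)) - X(-207) = -1/127 - 1*167 = -1/127 - 167 = -21210/127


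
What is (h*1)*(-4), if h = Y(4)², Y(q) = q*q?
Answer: -1024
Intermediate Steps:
Y(q) = q²
h = 256 (h = (4²)² = 16² = 256)
(h*1)*(-4) = (256*1)*(-4) = 256*(-4) = -1024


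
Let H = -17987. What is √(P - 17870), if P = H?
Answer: I*√35857 ≈ 189.36*I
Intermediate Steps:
P = -17987
√(P - 17870) = √(-17987 - 17870) = √(-35857) = I*√35857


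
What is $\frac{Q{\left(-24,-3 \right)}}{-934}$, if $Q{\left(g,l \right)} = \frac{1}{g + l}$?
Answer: $\frac{1}{25218} \approx 3.9654 \cdot 10^{-5}$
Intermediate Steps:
$\frac{Q{\left(-24,-3 \right)}}{-934} = \frac{1}{\left(-24 - 3\right) \left(-934\right)} = \frac{1}{-27} \left(- \frac{1}{934}\right) = \left(- \frac{1}{27}\right) \left(- \frac{1}{934}\right) = \frac{1}{25218}$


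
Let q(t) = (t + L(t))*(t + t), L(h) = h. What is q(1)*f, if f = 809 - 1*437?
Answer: 1488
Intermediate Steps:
f = 372 (f = 809 - 437 = 372)
q(t) = 4*t² (q(t) = (t + t)*(t + t) = (2*t)*(2*t) = 4*t²)
q(1)*f = (4*1²)*372 = (4*1)*372 = 4*372 = 1488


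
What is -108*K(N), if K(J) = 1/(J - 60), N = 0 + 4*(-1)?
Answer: 27/16 ≈ 1.6875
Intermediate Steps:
N = -4 (N = 0 - 4 = -4)
K(J) = 1/(-60 + J)
-108*K(N) = -108/(-60 - 4) = -108/(-64) = -108*(-1/64) = 27/16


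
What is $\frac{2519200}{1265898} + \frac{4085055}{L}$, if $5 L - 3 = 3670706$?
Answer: $\frac{5573763875}{737812509} \approx 7.5544$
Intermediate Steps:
$L = \frac{3670709}{5}$ ($L = \frac{3}{5} + \frac{1}{5} \cdot 3670706 = \frac{3}{5} + \frac{3670706}{5} = \frac{3670709}{5} \approx 7.3414 \cdot 10^{5}$)
$\frac{2519200}{1265898} + \frac{4085055}{L} = \frac{2519200}{1265898} + \frac{4085055}{\frac{3670709}{5}} = 2519200 \cdot \frac{1}{1265898} + 4085055 \cdot \frac{5}{3670709} = \frac{400}{201} + \frac{20425275}{3670709} = \frac{5573763875}{737812509}$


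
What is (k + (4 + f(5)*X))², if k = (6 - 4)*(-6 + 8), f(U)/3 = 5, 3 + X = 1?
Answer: 484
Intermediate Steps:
X = -2 (X = -3 + 1 = -2)
f(U) = 15 (f(U) = 3*5 = 15)
k = 4 (k = 2*2 = 4)
(k + (4 + f(5)*X))² = (4 + (4 + 15*(-2)))² = (4 + (4 - 30))² = (4 - 26)² = (-22)² = 484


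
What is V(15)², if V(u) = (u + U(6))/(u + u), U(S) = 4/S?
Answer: 2209/8100 ≈ 0.27272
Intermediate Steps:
V(u) = (⅔ + u)/(2*u) (V(u) = (u + 4/6)/(u + u) = (u + 4*(⅙))/((2*u)) = (u + ⅔)*(1/(2*u)) = (⅔ + u)*(1/(2*u)) = (⅔ + u)/(2*u))
V(15)² = ((⅙)*(2 + 3*15)/15)² = ((⅙)*(1/15)*(2 + 45))² = ((⅙)*(1/15)*47)² = (47/90)² = 2209/8100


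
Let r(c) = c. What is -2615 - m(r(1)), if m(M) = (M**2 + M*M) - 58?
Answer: -2559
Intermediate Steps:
m(M) = -58 + 2*M**2 (m(M) = (M**2 + M**2) - 58 = 2*M**2 - 58 = -58 + 2*M**2)
-2615 - m(r(1)) = -2615 - (-58 + 2*1**2) = -2615 - (-58 + 2*1) = -2615 - (-58 + 2) = -2615 - 1*(-56) = -2615 + 56 = -2559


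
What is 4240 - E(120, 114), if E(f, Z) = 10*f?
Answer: 3040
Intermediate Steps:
4240 - E(120, 114) = 4240 - 10*120 = 4240 - 1*1200 = 4240 - 1200 = 3040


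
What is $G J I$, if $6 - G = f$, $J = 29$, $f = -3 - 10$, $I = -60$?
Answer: $-33060$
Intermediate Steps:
$f = -13$
$G = 19$ ($G = 6 - -13 = 6 + 13 = 19$)
$G J I = 19 \cdot 29 \left(-60\right) = 551 \left(-60\right) = -33060$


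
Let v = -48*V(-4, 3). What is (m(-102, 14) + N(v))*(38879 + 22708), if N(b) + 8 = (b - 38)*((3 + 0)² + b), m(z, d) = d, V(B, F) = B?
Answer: 1906733520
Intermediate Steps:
v = 192 (v = -48*(-4) = 192)
N(b) = -8 + (-38 + b)*(9 + b) (N(b) = -8 + (b - 38)*((3 + 0)² + b) = -8 + (-38 + b)*(3² + b) = -8 + (-38 + b)*(9 + b))
(m(-102, 14) + N(v))*(38879 + 22708) = (14 + (-350 + 192² - 29*192))*(38879 + 22708) = (14 + (-350 + 36864 - 5568))*61587 = (14 + 30946)*61587 = 30960*61587 = 1906733520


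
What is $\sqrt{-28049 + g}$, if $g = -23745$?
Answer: $i \sqrt{51794} \approx 227.58 i$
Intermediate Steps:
$\sqrt{-28049 + g} = \sqrt{-28049 - 23745} = \sqrt{-51794} = i \sqrt{51794}$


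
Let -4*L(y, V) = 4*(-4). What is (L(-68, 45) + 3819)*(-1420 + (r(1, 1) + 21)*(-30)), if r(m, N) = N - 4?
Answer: -7493080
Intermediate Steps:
r(m, N) = -4 + N
L(y, V) = 4 (L(y, V) = -(-4) = -1/4*(-16) = 4)
(L(-68, 45) + 3819)*(-1420 + (r(1, 1) + 21)*(-30)) = (4 + 3819)*(-1420 + ((-4 + 1) + 21)*(-30)) = 3823*(-1420 + (-3 + 21)*(-30)) = 3823*(-1420 + 18*(-30)) = 3823*(-1420 - 540) = 3823*(-1960) = -7493080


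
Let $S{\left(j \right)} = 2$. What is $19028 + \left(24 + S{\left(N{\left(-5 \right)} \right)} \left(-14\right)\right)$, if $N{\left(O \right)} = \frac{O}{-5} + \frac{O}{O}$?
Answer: $19024$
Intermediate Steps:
$N{\left(O \right)} = 1 - \frac{O}{5}$ ($N{\left(O \right)} = O \left(- \frac{1}{5}\right) + 1 = - \frac{O}{5} + 1 = 1 - \frac{O}{5}$)
$19028 + \left(24 + S{\left(N{\left(-5 \right)} \right)} \left(-14\right)\right) = 19028 + \left(24 + 2 \left(-14\right)\right) = 19028 + \left(24 - 28\right) = 19028 - 4 = 19024$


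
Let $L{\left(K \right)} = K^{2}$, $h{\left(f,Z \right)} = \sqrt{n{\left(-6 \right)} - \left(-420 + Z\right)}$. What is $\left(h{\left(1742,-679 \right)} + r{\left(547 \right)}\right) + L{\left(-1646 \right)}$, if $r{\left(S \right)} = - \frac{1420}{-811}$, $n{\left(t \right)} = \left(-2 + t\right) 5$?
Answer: $\frac{2197256696}{811} + \sqrt{1059} \approx 2.7094 \cdot 10^{6}$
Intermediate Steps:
$n{\left(t \right)} = -10 + 5 t$
$h{\left(f,Z \right)} = \sqrt{380 - Z}$ ($h{\left(f,Z \right)} = \sqrt{\left(-10 + 5 \left(-6\right)\right) - \left(-420 + Z\right)} = \sqrt{\left(-10 - 30\right) - \left(-420 + Z\right)} = \sqrt{-40 - \left(-420 + Z\right)} = \sqrt{380 - Z}$)
$r{\left(S \right)} = \frac{1420}{811}$ ($r{\left(S \right)} = \left(-1420\right) \left(- \frac{1}{811}\right) = \frac{1420}{811}$)
$\left(h{\left(1742,-679 \right)} + r{\left(547 \right)}\right) + L{\left(-1646 \right)} = \left(\sqrt{380 - -679} + \frac{1420}{811}\right) + \left(-1646\right)^{2} = \left(\sqrt{380 + 679} + \frac{1420}{811}\right) + 2709316 = \left(\sqrt{1059} + \frac{1420}{811}\right) + 2709316 = \left(\frac{1420}{811} + \sqrt{1059}\right) + 2709316 = \frac{2197256696}{811} + \sqrt{1059}$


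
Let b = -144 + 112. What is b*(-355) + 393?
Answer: 11753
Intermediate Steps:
b = -32
b*(-355) + 393 = -32*(-355) + 393 = 11360 + 393 = 11753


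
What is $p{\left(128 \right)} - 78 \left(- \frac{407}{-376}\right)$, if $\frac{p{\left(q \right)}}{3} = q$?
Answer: $\frac{56319}{188} \approx 299.57$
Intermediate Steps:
$p{\left(q \right)} = 3 q$
$p{\left(128 \right)} - 78 \left(- \frac{407}{-376}\right) = 3 \cdot 128 - 78 \left(- \frac{407}{-376}\right) = 384 - 78 \left(\left(-407\right) \left(- \frac{1}{376}\right)\right) = 384 - \frac{15873}{188} = \frac{56319}{188}$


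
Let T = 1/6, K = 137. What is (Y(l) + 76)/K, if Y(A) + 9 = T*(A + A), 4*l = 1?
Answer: 805/1644 ≈ 0.48966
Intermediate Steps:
l = 1/4 (l = (1/4)*1 = 1/4 ≈ 0.25000)
T = 1/6 ≈ 0.16667
Y(A) = -9 + A/3 (Y(A) = -9 + (A + A)/6 = -9 + (2*A)/6 = -9 + A/3)
(Y(l) + 76)/K = ((-9 + (1/3)*(1/4)) + 76)/137 = ((-9 + 1/12) + 76)*(1/137) = (-107/12 + 76)*(1/137) = (805/12)*(1/137) = 805/1644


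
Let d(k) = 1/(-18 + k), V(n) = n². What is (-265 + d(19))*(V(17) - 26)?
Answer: -69432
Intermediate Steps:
(-265 + d(19))*(V(17) - 26) = (-265 + 1/(-18 + 19))*(17² - 26) = (-265 + 1/1)*(289 - 26) = (-265 + 1)*263 = -264*263 = -69432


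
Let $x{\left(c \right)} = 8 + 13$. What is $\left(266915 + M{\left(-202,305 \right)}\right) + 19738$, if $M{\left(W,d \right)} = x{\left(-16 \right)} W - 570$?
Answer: $281841$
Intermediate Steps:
$x{\left(c \right)} = 21$
$M{\left(W,d \right)} = -570 + 21 W$ ($M{\left(W,d \right)} = 21 W - 570 = -570 + 21 W$)
$\left(266915 + M{\left(-202,305 \right)}\right) + 19738 = \left(266915 + \left(-570 + 21 \left(-202\right)\right)\right) + 19738 = \left(266915 - 4812\right) + 19738 = 262103 + 19738 = 281841$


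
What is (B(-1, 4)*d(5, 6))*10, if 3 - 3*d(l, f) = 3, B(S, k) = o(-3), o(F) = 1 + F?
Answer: 0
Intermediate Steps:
B(S, k) = -2 (B(S, k) = 1 - 3 = -2)
d(l, f) = 0 (d(l, f) = 1 - ⅓*3 = 1 - 1 = 0)
(B(-1, 4)*d(5, 6))*10 = -2*0*10 = 0*10 = 0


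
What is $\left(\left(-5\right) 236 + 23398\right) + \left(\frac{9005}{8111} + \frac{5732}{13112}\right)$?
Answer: $\frac{590770170497}{26587858} \approx 22220.0$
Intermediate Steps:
$\left(\left(-5\right) 236 + 23398\right) + \left(\frac{9005}{8111} + \frac{5732}{13112}\right) = \left(-1180 + 23398\right) + \left(9005 \cdot \frac{1}{8111} + 5732 \cdot \frac{1}{13112}\right) = 22218 + \left(\frac{9005}{8111} + \frac{1433}{3278}\right) = 22218 + \frac{41141453}{26587858} = \frac{590770170497}{26587858}$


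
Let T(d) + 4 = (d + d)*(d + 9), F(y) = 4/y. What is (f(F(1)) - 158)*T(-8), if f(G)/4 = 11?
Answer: 2280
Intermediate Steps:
f(G) = 44 (f(G) = 4*11 = 44)
T(d) = -4 + 2*d*(9 + d) (T(d) = -4 + (d + d)*(d + 9) = -4 + (2*d)*(9 + d) = -4 + 2*d*(9 + d))
(f(F(1)) - 158)*T(-8) = (44 - 158)*(-4 + 2*(-8)**2 + 18*(-8)) = -114*(-4 + 2*64 - 144) = -114*(-4 + 128 - 144) = -114*(-20) = 2280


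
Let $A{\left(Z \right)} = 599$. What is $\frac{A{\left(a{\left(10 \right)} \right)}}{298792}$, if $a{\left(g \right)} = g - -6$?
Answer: $\frac{599}{298792} \approx 0.0020047$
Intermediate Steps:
$a{\left(g \right)} = 6 + g$ ($a{\left(g \right)} = g + 6 = 6 + g$)
$\frac{A{\left(a{\left(10 \right)} \right)}}{298792} = \frac{599}{298792}$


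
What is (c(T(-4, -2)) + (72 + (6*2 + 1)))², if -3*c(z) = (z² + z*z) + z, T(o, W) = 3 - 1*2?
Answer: 7056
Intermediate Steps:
T(o, W) = 1 (T(o, W) = 3 - 2 = 1)
c(z) = -2*z²/3 - z/3 (c(z) = -((z² + z*z) + z)/3 = -((z² + z²) + z)/3 = -(2*z² + z)/3 = -(z + 2*z²)/3 = -2*z²/3 - z/3)
(c(T(-4, -2)) + (72 + (6*2 + 1)))² = (-⅓*1*(1 + 2*1) + (72 + (6*2 + 1)))² = (-⅓*1*(1 + 2) + (72 + (12 + 1)))² = (-⅓*1*3 + (72 + 13))² = (-1 + 85)² = 84² = 7056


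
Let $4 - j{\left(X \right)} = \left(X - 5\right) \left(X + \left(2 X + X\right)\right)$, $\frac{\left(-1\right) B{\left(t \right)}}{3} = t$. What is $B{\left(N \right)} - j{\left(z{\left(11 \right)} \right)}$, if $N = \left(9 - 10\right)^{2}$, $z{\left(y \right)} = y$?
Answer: $257$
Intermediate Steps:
$N = 1$ ($N = \left(-1\right)^{2} = 1$)
$B{\left(t \right)} = - 3 t$
$j{\left(X \right)} = 4 - 4 X \left(-5 + X\right)$ ($j{\left(X \right)} = 4 - \left(X - 5\right) \left(X + \left(2 X + X\right)\right) = 4 - \left(-5 + X\right) \left(X + 3 X\right) = 4 - \left(-5 + X\right) 4 X = 4 - 4 X \left(-5 + X\right)$)
$B{\left(N \right)} - j{\left(z{\left(11 \right)} \right)} = \left(-3\right) 1 - \left(4 - 4 \cdot 11^{2} + 20 \cdot 11\right) = -3 - \left(4 - 484 + 220\right) = -3 - -260 = -3 + 260 = 257$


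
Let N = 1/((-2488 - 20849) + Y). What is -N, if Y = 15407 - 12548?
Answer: 1/20478 ≈ 4.8833e-5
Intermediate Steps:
Y = 2859
N = -1/20478 (N = 1/((-2488 - 20849) + 2859) = 1/(-23337 + 2859) = 1/(-20478) = -1/20478 ≈ -4.8833e-5)
-N = -1*(-1/20478) = 1/20478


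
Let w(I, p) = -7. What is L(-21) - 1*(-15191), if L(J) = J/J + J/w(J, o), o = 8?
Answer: 15195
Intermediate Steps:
L(J) = 1 - J/7 (L(J) = J/J + J/(-7) = 1 + J*(-1/7) = 1 - J/7)
L(-21) - 1*(-15191) = (1 - 1/7*(-21)) - 1*(-15191) = (1 + 3) + 15191 = 4 + 15191 = 15195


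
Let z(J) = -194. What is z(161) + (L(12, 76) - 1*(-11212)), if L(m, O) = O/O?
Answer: 11019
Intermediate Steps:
L(m, O) = 1
z(161) + (L(12, 76) - 1*(-11212)) = -194 + (1 - 1*(-11212)) = -194 + (1 + 11212) = -194 + 11213 = 11019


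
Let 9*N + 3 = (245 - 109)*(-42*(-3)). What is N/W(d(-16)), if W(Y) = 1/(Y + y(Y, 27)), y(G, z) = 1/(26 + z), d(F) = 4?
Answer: 405481/53 ≈ 7650.6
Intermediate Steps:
N = 5711/3 (N = -1/3 + ((245 - 109)*(-42*(-3)))/9 = -1/3 + (136*126)/9 = -1/3 + (1/9)*17136 = -1/3 + 1904 = 5711/3 ≈ 1903.7)
W(Y) = 1/(1/53 + Y) (W(Y) = 1/(Y + 1/(26 + 27)) = 1/(Y + 1/53) = 1/(1/53 + Y))
N/W(d(-16)) = 5711/(3*((53/(1 + 53*4)))) = 5711/(3*((53/(1 + 212)))) = 5711/(3*((53/213))) = 5711/(3*((53*(1/213)))) = 5711/(3*(53/213)) = (5711/3)*(213/53) = 405481/53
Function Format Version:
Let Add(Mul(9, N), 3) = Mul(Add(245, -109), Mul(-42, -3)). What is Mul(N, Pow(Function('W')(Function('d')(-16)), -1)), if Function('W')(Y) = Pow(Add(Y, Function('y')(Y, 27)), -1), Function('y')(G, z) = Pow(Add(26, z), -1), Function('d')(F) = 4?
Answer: Rational(405481, 53) ≈ 7650.6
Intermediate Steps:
N = Rational(5711, 3) (N = Add(Rational(-1, 3), Mul(Rational(1, 9), Mul(Add(245, -109), Mul(-42, -3)))) = Add(Rational(-1, 3), Mul(Rational(1, 9), Mul(136, 126))) = Add(Rational(-1, 3), Mul(Rational(1, 9), 17136)) = Add(Rational(-1, 3), 1904) = Rational(5711, 3) ≈ 1903.7)
Function('W')(Y) = Pow(Add(Rational(1, 53), Y), -1) (Function('W')(Y) = Pow(Add(Y, Pow(Add(26, 27), -1)), -1) = Pow(Add(Y, Pow(53, -1)), -1) = Pow(Add(Y, Rational(1, 53)), -1) = Pow(Add(Rational(1, 53), Y), -1))
Mul(N, Pow(Function('W')(Function('d')(-16)), -1)) = Mul(Rational(5711, 3), Pow(Mul(53, Pow(Add(1, Mul(53, 4)), -1)), -1)) = Mul(Rational(5711, 3), Pow(Mul(53, Pow(Add(1, 212), -1)), -1)) = Mul(Rational(5711, 3), Pow(Mul(53, Pow(213, -1)), -1)) = Mul(Rational(5711, 3), Pow(Mul(53, Rational(1, 213)), -1)) = Mul(Rational(5711, 3), Pow(Rational(53, 213), -1)) = Mul(Rational(5711, 3), Rational(213, 53)) = Rational(405481, 53)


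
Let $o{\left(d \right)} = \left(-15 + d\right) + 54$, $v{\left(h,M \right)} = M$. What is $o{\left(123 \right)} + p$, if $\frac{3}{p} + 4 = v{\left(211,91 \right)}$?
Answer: $\frac{4699}{29} \approx 162.03$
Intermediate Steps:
$p = \frac{1}{29}$ ($p = \frac{3}{-4 + 91} = \frac{3}{87} = 3 \cdot \frac{1}{87} = \frac{1}{29} \approx 0.034483$)
$o{\left(d \right)} = 39 + d$
$o{\left(123 \right)} + p = \left(39 + 123\right) + \frac{1}{29} = 162 + \frac{1}{29} = \frac{4699}{29}$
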